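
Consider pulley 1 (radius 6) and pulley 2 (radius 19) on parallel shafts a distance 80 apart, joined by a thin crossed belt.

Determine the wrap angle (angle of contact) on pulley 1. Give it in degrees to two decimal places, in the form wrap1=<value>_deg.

crossed belt: β = asin((r1+r2)/C) = asin(25/80) = 18.2100°
wrap1 = wrap2 = π + 2β = 216.4199°

wrap1=216.42_deg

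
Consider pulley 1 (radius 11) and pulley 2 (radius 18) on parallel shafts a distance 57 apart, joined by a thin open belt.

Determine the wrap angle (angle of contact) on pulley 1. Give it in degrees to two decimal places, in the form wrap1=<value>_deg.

open belt: β = asin((r2−r1)/C) = asin(7/57) = 7.0541°
wrap1 = π − 2β = 165.8917°
wrap2 = π + 2β = 194.1083°

wrap1=165.89_deg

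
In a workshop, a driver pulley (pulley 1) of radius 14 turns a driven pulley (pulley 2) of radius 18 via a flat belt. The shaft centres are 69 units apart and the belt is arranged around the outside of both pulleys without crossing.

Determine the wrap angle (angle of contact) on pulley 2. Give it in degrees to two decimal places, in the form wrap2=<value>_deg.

wrap2=186.65_deg

open belt: β = asin((r2−r1)/C) = asin(4/69) = 3.3234°
wrap1 = π − 2β = 173.3533°
wrap2 = π + 2β = 186.6467°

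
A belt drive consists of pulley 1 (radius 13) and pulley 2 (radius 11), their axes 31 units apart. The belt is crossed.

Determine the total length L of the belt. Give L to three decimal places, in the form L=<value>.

crossed belt: β = asin((r1+r2)/C) = asin(24/31) = 50.7320°
wrap1 = wrap2 = π + 2β = 281.4639°
tangent length = C·cosβ = 19.6214
L = (r1+r2)·wrap + 2·C·cosβ = 24·4.9125 + 2·19.6214 = 157.1422

L=157.142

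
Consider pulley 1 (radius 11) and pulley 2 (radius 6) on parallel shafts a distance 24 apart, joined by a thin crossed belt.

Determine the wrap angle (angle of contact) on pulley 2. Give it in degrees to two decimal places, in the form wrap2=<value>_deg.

crossed belt: β = asin((r1+r2)/C) = asin(17/24) = 45.0995°
wrap1 = wrap2 = π + 2β = 270.1989°

wrap2=270.20_deg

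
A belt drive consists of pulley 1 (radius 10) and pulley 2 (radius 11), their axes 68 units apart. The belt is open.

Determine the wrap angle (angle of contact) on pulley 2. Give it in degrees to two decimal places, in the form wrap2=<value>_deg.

open belt: β = asin((r2−r1)/C) = asin(1/68) = 0.8426°
wrap1 = π − 2β = 178.3148°
wrap2 = π + 2β = 181.6852°

wrap2=181.69_deg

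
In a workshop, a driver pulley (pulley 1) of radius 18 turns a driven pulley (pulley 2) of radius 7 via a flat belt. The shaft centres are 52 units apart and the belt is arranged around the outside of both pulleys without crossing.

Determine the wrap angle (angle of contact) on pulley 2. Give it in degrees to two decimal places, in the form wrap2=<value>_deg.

open belt: β = asin((r2−r1)/C) = asin(-11/52) = -12.2125°
wrap1 = π − 2β = 204.4251°
wrap2 = π + 2β = 155.5749°

wrap2=155.57_deg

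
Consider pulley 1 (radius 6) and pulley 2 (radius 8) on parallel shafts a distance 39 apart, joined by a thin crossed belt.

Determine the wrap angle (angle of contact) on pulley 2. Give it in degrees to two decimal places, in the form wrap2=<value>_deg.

crossed belt: β = asin((r1+r2)/C) = asin(14/39) = 21.0372°
wrap1 = wrap2 = π + 2β = 222.0744°

wrap2=222.07_deg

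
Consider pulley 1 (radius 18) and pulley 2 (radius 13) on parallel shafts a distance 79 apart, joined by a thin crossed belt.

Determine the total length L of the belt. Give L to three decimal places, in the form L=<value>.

crossed belt: β = asin((r1+r2)/C) = asin(31/79) = 23.1042°
wrap1 = wrap2 = π + 2β = 226.2085°
tangent length = C·cosβ = 72.6636
L = (r1+r2)·wrap + 2·C·cosβ = 31·3.9481 + 2·72.6636 = 267.7178

L=267.718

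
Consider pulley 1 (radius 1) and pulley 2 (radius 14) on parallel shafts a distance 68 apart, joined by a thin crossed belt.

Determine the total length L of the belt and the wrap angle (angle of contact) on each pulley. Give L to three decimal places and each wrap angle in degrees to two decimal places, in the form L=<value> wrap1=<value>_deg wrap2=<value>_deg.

crossed belt: β = asin((r1+r2)/C) = asin(15/68) = 12.7436°
wrap1 = wrap2 = π + 2β = 205.4872°
tangent length = C·cosβ = 66.3250
L = (r1+r2)·wrap + 2·C·cosβ = 15·3.5864 + 2·66.3250 = 186.4463

L=186.446 wrap1=205.49_deg wrap2=205.49_deg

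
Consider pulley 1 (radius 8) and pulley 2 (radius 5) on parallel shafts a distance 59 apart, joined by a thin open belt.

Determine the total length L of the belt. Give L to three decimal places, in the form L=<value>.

open belt: β = asin((r2−r1)/C) = asin(-3/59) = -2.9146°
wrap1 = π − 2β = 185.8292°
wrap2 = π + 2β = 174.1708°
tangent length = C·cosβ = 58.9237
L = r1·wrap1 + r2·wrap2 + 2·C·cosβ = 8·3.2433 + 5·3.0399 + 2·58.9237 = 158.9933

L=158.993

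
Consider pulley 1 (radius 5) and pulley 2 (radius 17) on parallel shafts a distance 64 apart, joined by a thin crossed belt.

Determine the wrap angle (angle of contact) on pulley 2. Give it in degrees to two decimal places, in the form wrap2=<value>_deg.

wrap2=220.21_deg

crossed belt: β = asin((r1+r2)/C) = asin(22/64) = 20.1055°
wrap1 = wrap2 = π + 2β = 220.2110°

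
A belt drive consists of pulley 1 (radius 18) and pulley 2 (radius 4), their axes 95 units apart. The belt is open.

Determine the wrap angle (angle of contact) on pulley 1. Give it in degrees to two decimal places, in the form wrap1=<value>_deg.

open belt: β = asin((r2−r1)/C) = asin(-14/95) = -8.4745°
wrap1 = π − 2β = 196.9489°
wrap2 = π + 2β = 163.0511°

wrap1=196.95_deg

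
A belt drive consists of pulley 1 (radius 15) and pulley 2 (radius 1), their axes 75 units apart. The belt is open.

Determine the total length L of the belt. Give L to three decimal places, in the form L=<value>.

open belt: β = asin((r2−r1)/C) = asin(-14/75) = -10.7583°
wrap1 = π − 2β = 201.5166°
wrap2 = π + 2β = 158.4834°
tangent length = C·cosβ = 73.6817
L = r1·wrap1 + r2·wrap2 + 2·C·cosβ = 15·3.5171 + 1·2.7661 + 2·73.6817 = 202.8865

L=202.886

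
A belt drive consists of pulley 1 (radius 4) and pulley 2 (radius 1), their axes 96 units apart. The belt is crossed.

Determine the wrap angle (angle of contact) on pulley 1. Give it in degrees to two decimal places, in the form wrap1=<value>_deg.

wrap1=185.97_deg

crossed belt: β = asin((r1+r2)/C) = asin(5/96) = 2.9855°
wrap1 = wrap2 = π + 2β = 185.9710°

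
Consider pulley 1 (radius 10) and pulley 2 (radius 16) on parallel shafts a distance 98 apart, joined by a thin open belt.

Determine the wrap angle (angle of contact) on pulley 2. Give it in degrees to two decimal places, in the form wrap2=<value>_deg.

open belt: β = asin((r2−r1)/C) = asin(6/98) = 3.5101°
wrap1 = π − 2β = 172.9798°
wrap2 = π + 2β = 187.0202°

wrap2=187.02_deg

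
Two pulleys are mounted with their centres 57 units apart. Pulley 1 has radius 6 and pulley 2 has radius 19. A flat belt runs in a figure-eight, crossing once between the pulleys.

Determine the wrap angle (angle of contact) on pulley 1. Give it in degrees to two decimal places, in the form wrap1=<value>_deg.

crossed belt: β = asin((r1+r2)/C) = asin(25/57) = 26.0144°
wrap1 = wrap2 = π + 2β = 232.0287°

wrap1=232.03_deg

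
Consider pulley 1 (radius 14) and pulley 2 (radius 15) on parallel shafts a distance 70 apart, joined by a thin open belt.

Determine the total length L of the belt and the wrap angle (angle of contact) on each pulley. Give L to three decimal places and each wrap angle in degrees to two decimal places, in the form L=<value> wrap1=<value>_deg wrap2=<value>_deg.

open belt: β = asin((r2−r1)/C) = asin(1/70) = 0.8185°
wrap1 = π − 2β = 178.3629°
wrap2 = π + 2β = 181.6371°
tangent length = C·cosβ = 69.9929
L = r1·wrap1 + r2·wrap2 + 2·C·cosβ = 14·3.1130 + 15·3.1702 + 2·69.9929 = 231.1205

L=231.120 wrap1=178.36_deg wrap2=181.64_deg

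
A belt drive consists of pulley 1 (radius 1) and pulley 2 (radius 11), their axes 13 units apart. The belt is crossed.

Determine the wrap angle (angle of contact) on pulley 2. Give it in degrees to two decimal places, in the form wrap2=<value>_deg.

crossed belt: β = asin((r1+r2)/C) = asin(12/13) = 67.3801°
wrap1 = wrap2 = π + 2β = 314.7603°

wrap2=314.76_deg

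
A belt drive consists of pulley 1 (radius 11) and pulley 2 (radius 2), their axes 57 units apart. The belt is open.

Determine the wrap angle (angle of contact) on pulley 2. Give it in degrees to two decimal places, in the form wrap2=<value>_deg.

wrap2=161.83_deg

open belt: β = asin((r2−r1)/C) = asin(-9/57) = -9.0847°
wrap1 = π − 2β = 198.1694°
wrap2 = π + 2β = 161.8306°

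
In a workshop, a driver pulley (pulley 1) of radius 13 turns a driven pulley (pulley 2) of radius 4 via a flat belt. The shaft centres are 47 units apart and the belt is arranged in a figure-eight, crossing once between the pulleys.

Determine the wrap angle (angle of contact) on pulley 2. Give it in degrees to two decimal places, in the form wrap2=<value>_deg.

wrap2=222.41_deg

crossed belt: β = asin((r1+r2)/C) = asin(17/47) = 21.2048°
wrap1 = wrap2 = π + 2β = 222.4095°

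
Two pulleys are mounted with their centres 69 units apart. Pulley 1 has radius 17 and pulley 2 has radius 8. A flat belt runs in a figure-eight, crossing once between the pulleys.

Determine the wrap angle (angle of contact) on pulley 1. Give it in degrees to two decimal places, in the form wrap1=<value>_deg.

crossed belt: β = asin((r1+r2)/C) = asin(25/69) = 21.2427°
wrap1 = wrap2 = π + 2β = 222.4853°

wrap1=222.49_deg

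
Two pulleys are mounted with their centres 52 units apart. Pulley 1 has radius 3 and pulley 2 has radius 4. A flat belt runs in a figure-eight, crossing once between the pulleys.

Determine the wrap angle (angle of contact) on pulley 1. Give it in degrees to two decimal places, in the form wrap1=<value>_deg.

crossed belt: β = asin((r1+r2)/C) = asin(7/52) = 7.7364°
wrap1 = wrap2 = π + 2β = 195.4728°

wrap1=195.47_deg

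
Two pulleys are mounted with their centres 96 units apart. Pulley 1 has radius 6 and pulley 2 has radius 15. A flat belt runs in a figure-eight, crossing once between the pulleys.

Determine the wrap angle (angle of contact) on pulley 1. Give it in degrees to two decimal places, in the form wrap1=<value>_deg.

wrap1=205.27_deg

crossed belt: β = asin((r1+r2)/C) = asin(21/96) = 12.6356°
wrap1 = wrap2 = π + 2β = 205.2713°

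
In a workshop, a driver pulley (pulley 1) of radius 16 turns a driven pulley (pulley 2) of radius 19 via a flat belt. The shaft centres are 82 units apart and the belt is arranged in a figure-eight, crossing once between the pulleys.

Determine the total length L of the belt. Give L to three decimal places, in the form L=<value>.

L=289.135

crossed belt: β = asin((r1+r2)/C) = asin(35/82) = 25.2665°
wrap1 = wrap2 = π + 2β = 230.5330°
tangent length = C·cosβ = 74.1552
L = (r1+r2)·wrap + 2·C·cosβ = 35·4.0236 + 2·74.1552 = 289.1351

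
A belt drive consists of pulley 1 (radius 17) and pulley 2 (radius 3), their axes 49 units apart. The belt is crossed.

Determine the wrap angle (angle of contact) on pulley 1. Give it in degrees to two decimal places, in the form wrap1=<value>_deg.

wrap1=228.18_deg

crossed belt: β = asin((r1+r2)/C) = asin(20/49) = 24.0895°
wrap1 = wrap2 = π + 2β = 228.1790°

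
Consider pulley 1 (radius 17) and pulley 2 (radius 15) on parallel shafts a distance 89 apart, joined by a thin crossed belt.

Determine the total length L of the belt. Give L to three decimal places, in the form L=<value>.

L=290.166

crossed belt: β = asin((r1+r2)/C) = asin(32/89) = 21.0726°
wrap1 = wrap2 = π + 2β = 222.1452°
tangent length = C·cosβ = 83.0482
L = (r1+r2)·wrap + 2·C·cosβ = 32·3.8772 + 2·83.0482 = 290.1656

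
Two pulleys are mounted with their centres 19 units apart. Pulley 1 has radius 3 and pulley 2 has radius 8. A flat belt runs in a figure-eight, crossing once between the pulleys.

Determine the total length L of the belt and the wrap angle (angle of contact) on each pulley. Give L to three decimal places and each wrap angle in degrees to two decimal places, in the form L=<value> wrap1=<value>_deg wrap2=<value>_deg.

crossed belt: β = asin((r1+r2)/C) = asin(11/19) = 35.3765°
wrap1 = wrap2 = π + 2β = 250.7531°
tangent length = C·cosβ = 15.4919
L = (r1+r2)·wrap + 2·C·cosβ = 11·4.3765 + 2·15.4919 = 79.1250

L=79.125 wrap1=250.75_deg wrap2=250.75_deg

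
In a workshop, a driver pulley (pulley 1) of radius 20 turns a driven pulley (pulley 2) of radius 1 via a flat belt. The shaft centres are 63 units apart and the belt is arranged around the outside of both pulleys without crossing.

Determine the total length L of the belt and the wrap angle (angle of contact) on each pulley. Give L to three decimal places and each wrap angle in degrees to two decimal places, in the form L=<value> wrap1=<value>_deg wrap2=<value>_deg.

open belt: β = asin((r2−r1)/C) = asin(-19/63) = -17.5530°
wrap1 = π − 2β = 215.1059°
wrap2 = π + 2β = 144.8941°
tangent length = C·cosβ = 60.0666
L = r1·wrap1 + r2·wrap2 + 2·C·cosβ = 20·3.7543 + 1·2.5289 + 2·60.0666 = 197.7483

L=197.748 wrap1=215.11_deg wrap2=144.89_deg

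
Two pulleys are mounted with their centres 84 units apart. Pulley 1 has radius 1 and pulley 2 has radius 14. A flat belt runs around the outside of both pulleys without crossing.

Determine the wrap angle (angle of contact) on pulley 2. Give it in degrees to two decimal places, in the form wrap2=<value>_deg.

open belt: β = asin((r2−r1)/C) = asin(13/84) = 8.9030°
wrap1 = π − 2β = 162.1940°
wrap2 = π + 2β = 197.8060°

wrap2=197.81_deg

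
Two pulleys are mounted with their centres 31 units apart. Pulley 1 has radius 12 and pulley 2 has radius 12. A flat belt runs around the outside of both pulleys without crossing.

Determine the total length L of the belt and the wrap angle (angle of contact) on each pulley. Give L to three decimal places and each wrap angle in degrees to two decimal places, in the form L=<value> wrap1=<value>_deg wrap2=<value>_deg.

L=137.398 wrap1=180.00_deg wrap2=180.00_deg

open belt: β = asin((r2−r1)/C) = asin(0/31) = 0.0000°
wrap1 = π − 2β = 180.0000°
wrap2 = π + 2β = 180.0000°
tangent length = C·cosβ = 31.0000
L = r1·wrap1 + r2·wrap2 + 2·C·cosβ = 12·3.1416 + 12·3.1416 + 2·31.0000 = 137.3982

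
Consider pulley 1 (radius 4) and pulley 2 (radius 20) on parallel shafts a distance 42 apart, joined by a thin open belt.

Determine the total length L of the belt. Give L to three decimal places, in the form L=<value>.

open belt: β = asin((r2−r1)/C) = asin(16/42) = 22.3927°
wrap1 = π − 2β = 135.2146°
wrap2 = π + 2β = 224.7854°
tangent length = C·cosβ = 38.8330
L = r1·wrap1 + r2·wrap2 + 2·C·cosβ = 4·2.3599 + 20·3.9232 + 2·38.8330 = 165.5706

L=165.571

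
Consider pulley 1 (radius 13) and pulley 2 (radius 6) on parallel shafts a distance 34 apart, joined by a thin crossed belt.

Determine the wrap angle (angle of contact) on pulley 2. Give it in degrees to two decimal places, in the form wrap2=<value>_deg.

crossed belt: β = asin((r1+r2)/C) = asin(19/34) = 33.9745°
wrap1 = wrap2 = π + 2β = 247.9490°

wrap2=247.95_deg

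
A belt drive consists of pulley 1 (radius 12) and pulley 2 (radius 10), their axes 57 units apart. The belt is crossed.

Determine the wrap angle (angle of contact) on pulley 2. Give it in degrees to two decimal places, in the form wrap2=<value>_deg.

crossed belt: β = asin((r1+r2)/C) = asin(22/57) = 22.7037°
wrap1 = wrap2 = π + 2β = 225.4073°

wrap2=225.41_deg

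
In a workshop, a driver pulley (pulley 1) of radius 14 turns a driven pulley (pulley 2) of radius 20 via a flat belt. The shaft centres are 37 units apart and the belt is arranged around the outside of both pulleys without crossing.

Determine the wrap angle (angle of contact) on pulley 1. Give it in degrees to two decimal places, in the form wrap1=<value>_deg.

open belt: β = asin((r2−r1)/C) = asin(6/37) = 9.3324°
wrap1 = π − 2β = 161.3352°
wrap2 = π + 2β = 198.6648°

wrap1=161.34_deg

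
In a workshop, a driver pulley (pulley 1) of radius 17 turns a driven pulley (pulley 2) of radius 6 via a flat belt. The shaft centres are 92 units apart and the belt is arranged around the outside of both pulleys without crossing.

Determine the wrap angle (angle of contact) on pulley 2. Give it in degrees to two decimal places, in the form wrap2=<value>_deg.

wrap2=166.27_deg

open belt: β = asin((r2−r1)/C) = asin(-11/92) = -6.8670°
wrap1 = π − 2β = 193.7340°
wrap2 = π + 2β = 166.2660°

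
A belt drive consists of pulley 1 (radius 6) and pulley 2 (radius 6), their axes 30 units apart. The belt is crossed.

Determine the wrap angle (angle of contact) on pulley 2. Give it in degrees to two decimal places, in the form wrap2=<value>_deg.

wrap2=227.16_deg

crossed belt: β = asin((r1+r2)/C) = asin(12/30) = 23.5782°
wrap1 = wrap2 = π + 2β = 227.1564°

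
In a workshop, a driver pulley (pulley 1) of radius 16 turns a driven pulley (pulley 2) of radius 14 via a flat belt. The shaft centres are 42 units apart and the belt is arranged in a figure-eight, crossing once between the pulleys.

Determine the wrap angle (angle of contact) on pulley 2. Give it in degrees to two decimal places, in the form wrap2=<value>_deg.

crossed belt: β = asin((r1+r2)/C) = asin(30/42) = 45.5847°
wrap1 = wrap2 = π + 2β = 271.1694°

wrap2=271.17_deg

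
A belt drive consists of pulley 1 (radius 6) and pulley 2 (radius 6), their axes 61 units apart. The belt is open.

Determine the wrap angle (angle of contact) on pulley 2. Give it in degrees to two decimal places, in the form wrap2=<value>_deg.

wrap2=180.00_deg

open belt: β = asin((r2−r1)/C) = asin(0/61) = 0.0000°
wrap1 = π − 2β = 180.0000°
wrap2 = π + 2β = 180.0000°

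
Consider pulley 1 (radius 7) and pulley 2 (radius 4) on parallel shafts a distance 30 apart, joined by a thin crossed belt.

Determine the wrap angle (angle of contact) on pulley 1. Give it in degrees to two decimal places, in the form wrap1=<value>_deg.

wrap1=223.02_deg

crossed belt: β = asin((r1+r2)/C) = asin(11/30) = 21.5102°
wrap1 = wrap2 = π + 2β = 223.0204°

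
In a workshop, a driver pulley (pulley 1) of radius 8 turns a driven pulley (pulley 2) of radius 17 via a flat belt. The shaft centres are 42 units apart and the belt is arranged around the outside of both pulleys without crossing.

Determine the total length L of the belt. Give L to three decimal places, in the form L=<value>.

L=164.476

open belt: β = asin((r2−r1)/C) = asin(9/42) = 12.3736°
wrap1 = π − 2β = 155.2527°
wrap2 = π + 2β = 204.7473°
tangent length = C·cosβ = 41.0244
L = r1·wrap1 + r2·wrap2 + 2·C·cosβ = 8·2.7097 + 17·3.5735 + 2·41.0244 = 164.4759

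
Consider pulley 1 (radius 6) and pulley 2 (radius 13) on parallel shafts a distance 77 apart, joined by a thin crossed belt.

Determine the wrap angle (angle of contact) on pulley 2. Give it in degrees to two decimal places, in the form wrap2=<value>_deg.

wrap2=208.57_deg

crossed belt: β = asin((r1+r2)/C) = asin(19/77) = 14.2855°
wrap1 = wrap2 = π + 2β = 208.5709°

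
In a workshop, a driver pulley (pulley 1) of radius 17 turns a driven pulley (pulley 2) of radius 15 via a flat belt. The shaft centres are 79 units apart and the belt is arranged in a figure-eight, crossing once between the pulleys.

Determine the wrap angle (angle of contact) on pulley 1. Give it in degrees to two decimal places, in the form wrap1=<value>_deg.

wrap1=227.79_deg

crossed belt: β = asin((r1+r2)/C) = asin(32/79) = 23.8951°
wrap1 = wrap2 = π + 2β = 227.7902°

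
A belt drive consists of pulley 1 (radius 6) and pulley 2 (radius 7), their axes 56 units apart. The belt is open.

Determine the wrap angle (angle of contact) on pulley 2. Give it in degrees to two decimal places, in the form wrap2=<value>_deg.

open belt: β = asin((r2−r1)/C) = asin(1/56) = 1.0232°
wrap1 = π − 2β = 177.9536°
wrap2 = π + 2β = 182.0464°

wrap2=182.05_deg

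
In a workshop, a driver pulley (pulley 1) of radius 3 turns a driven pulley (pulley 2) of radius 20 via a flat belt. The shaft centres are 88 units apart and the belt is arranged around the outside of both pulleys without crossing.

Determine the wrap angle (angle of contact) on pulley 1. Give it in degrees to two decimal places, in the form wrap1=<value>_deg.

wrap1=157.72_deg

open belt: β = asin((r2−r1)/C) = asin(17/88) = 11.1385°
wrap1 = π − 2β = 157.7229°
wrap2 = π + 2β = 202.2771°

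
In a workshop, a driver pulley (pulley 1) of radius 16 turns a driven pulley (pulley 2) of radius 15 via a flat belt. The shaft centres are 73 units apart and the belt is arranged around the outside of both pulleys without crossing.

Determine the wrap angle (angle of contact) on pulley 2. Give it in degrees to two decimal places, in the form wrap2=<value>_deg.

wrap2=178.43_deg

open belt: β = asin((r2−r1)/C) = asin(-1/73) = -0.7849°
wrap1 = π − 2β = 181.5698°
wrap2 = π + 2β = 178.4302°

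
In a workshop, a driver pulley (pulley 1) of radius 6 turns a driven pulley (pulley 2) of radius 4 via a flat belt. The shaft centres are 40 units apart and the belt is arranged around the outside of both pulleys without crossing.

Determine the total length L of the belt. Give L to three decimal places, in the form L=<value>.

L=111.516

open belt: β = asin((r2−r1)/C) = asin(-2/40) = -2.8660°
wrap1 = π − 2β = 185.7320°
wrap2 = π + 2β = 174.2680°
tangent length = C·cosβ = 39.9500
L = r1·wrap1 + r2·wrap2 + 2·C·cosβ = 6·3.2416 + 4·3.0416 + 2·39.9500 = 111.5159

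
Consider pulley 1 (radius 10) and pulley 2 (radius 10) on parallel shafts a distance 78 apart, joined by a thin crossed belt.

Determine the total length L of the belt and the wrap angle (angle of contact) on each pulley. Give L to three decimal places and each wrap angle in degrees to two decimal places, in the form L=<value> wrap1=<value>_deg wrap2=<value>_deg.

crossed belt: β = asin((r1+r2)/C) = asin(20/78) = 14.8572°
wrap1 = wrap2 = π + 2β = 209.7143°
tangent length = C·cosβ = 75.3923
L = (r1+r2)·wrap + 2·C·cosβ = 20·3.6602 + 2·75.3923 = 223.9887

L=223.989 wrap1=209.71_deg wrap2=209.71_deg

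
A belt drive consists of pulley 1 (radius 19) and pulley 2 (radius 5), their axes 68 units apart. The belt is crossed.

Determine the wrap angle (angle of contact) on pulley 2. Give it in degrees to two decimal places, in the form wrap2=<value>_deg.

wrap2=221.33_deg

crossed belt: β = asin((r1+r2)/C) = asin(24/68) = 20.6673°
wrap1 = wrap2 = π + 2β = 221.3346°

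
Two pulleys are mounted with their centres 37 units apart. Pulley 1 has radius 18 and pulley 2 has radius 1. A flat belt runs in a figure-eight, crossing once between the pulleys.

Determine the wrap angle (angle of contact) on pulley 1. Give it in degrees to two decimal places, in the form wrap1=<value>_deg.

crossed belt: β = asin((r1+r2)/C) = asin(19/37) = 30.8981°
wrap1 = wrap2 = π + 2β = 241.7963°

wrap1=241.80_deg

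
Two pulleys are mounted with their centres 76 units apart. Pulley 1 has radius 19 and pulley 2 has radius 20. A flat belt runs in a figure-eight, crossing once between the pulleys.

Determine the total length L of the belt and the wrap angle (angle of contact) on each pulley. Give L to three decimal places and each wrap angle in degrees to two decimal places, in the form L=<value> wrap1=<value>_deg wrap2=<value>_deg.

crossed belt: β = asin((r1+r2)/C) = asin(39/76) = 30.8744°
wrap1 = wrap2 = π + 2β = 241.7488°
tangent length = C·cosβ = 65.2304
L = (r1+r2)·wrap + 2·C·cosβ = 39·4.2193 + 2·65.2304 = 295.0139

L=295.014 wrap1=241.75_deg wrap2=241.75_deg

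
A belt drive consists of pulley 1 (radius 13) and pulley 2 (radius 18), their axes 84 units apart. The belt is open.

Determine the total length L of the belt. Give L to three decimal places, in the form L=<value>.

open belt: β = asin((r2−r1)/C) = asin(5/84) = 3.4125°
wrap1 = π − 2β = 173.1750°
wrap2 = π + 2β = 186.8250°
tangent length = C·cosβ = 83.8511
L = r1·wrap1 + r2·wrap2 + 2·C·cosβ = 13·3.0225 + 18·3.2607 + 2·83.8511 = 265.6871

L=265.687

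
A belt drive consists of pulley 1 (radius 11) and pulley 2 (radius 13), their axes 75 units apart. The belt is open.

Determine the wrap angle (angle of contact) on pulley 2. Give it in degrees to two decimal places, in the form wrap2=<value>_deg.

open belt: β = asin((r2−r1)/C) = asin(2/75) = 1.5281°
wrap1 = π − 2β = 176.9439°
wrap2 = π + 2β = 183.0561°

wrap2=183.06_deg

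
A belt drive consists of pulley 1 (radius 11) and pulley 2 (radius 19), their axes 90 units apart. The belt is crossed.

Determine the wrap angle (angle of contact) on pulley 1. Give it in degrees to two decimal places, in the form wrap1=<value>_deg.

wrap1=218.94_deg

crossed belt: β = asin((r1+r2)/C) = asin(30/90) = 19.4712°
wrap1 = wrap2 = π + 2β = 218.9424°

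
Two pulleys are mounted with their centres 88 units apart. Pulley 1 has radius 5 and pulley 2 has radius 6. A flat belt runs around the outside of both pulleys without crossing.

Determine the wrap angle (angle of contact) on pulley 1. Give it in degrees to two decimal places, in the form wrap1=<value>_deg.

open belt: β = asin((r2−r1)/C) = asin(1/88) = 0.6511°
wrap1 = π − 2β = 178.6978°
wrap2 = π + 2β = 181.3022°

wrap1=178.70_deg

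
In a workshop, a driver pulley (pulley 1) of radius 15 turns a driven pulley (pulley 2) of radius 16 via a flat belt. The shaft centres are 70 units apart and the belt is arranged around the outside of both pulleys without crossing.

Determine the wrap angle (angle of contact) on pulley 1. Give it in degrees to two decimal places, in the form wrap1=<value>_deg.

open belt: β = asin((r2−r1)/C) = asin(1/70) = 0.8185°
wrap1 = π − 2β = 178.3629°
wrap2 = π + 2β = 181.6371°

wrap1=178.36_deg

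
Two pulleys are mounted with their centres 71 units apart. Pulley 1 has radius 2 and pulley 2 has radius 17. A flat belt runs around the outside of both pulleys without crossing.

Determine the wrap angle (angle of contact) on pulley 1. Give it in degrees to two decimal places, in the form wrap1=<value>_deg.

wrap1=155.61_deg

open belt: β = asin((r2−r1)/C) = asin(15/71) = 12.1966°
wrap1 = π − 2β = 155.6067°
wrap2 = π + 2β = 204.3933°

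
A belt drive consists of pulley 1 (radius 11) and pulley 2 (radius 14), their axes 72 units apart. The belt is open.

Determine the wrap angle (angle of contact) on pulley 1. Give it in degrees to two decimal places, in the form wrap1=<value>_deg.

open belt: β = asin((r2−r1)/C) = asin(3/72) = 2.3880°
wrap1 = π − 2β = 175.2240°
wrap2 = π + 2β = 184.7760°

wrap1=175.22_deg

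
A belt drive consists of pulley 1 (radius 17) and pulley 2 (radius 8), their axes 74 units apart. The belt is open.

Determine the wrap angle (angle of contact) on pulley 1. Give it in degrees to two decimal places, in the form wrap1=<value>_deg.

open belt: β = asin((r2−r1)/C) = asin(-9/74) = -6.9857°
wrap1 = π − 2β = 193.9714°
wrap2 = π + 2β = 166.0286°

wrap1=193.97_deg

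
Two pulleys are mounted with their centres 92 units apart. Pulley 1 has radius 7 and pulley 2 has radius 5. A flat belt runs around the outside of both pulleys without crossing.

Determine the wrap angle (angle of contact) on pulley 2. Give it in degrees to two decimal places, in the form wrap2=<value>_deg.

wrap2=177.51_deg

open belt: β = asin((r2−r1)/C) = asin(-2/92) = -1.2457°
wrap1 = π − 2β = 182.4913°
wrap2 = π + 2β = 177.5087°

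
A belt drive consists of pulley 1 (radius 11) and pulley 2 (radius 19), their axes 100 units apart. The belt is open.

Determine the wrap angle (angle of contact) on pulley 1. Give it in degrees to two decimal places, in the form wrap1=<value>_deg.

open belt: β = asin((r2−r1)/C) = asin(8/100) = 4.5886°
wrap1 = π − 2β = 170.8229°
wrap2 = π + 2β = 189.1771°

wrap1=170.82_deg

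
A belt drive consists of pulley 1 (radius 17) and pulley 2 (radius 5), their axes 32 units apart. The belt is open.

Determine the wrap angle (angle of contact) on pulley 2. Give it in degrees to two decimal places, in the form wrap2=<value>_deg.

open belt: β = asin((r2−r1)/C) = asin(-12/32) = -22.0243°
wrap1 = π − 2β = 224.0486°
wrap2 = π + 2β = 135.9514°

wrap2=135.95_deg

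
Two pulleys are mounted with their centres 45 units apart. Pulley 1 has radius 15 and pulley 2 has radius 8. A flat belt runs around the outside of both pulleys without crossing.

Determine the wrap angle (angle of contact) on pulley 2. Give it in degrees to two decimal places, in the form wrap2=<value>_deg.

open belt: β = asin((r2−r1)/C) = asin(-7/45) = -8.9490°
wrap1 = π − 2β = 197.8980°
wrap2 = π + 2β = 162.1020°

wrap2=162.10_deg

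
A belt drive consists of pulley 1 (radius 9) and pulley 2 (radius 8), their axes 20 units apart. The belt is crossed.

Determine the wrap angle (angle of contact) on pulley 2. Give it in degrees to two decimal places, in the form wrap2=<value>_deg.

crossed belt: β = asin((r1+r2)/C) = asin(17/20) = 58.2117°
wrap1 = wrap2 = π + 2β = 296.4233°

wrap2=296.42_deg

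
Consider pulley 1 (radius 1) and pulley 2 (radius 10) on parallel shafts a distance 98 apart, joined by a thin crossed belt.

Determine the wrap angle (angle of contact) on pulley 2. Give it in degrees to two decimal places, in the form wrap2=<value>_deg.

crossed belt: β = asin((r1+r2)/C) = asin(11/98) = 6.4447°
wrap1 = wrap2 = π + 2β = 192.8895°

wrap2=192.89_deg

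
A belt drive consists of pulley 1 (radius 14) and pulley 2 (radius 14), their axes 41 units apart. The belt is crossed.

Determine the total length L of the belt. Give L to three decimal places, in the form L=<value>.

L=189.963

crossed belt: β = asin((r1+r2)/C) = asin(28/41) = 43.0728°
wrap1 = wrap2 = π + 2β = 266.1456°
tangent length = C·cosβ = 29.9500
L = (r1+r2)·wrap + 2·C·cosβ = 28·4.6451 + 2·29.9500 = 189.9632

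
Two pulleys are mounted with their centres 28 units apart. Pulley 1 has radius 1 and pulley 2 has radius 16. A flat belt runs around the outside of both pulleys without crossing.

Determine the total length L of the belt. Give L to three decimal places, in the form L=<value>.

open belt: β = asin((r2−r1)/C) = asin(15/28) = 32.3924°
wrap1 = π − 2β = 115.2153°
wrap2 = π + 2β = 244.7847°
tangent length = C·cosβ = 23.6432
L = r1·wrap1 + r2·wrap2 + 2·C·cosβ = 1·2.0109 + 16·4.2723 + 2·23.6432 = 117.6540

L=117.654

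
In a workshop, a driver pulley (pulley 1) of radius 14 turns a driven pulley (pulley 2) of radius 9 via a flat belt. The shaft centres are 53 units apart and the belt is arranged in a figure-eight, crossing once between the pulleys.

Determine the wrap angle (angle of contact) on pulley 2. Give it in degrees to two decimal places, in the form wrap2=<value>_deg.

wrap2=231.44_deg

crossed belt: β = asin((r1+r2)/C) = asin(23/53) = 25.7193°
wrap1 = wrap2 = π + 2β = 231.4386°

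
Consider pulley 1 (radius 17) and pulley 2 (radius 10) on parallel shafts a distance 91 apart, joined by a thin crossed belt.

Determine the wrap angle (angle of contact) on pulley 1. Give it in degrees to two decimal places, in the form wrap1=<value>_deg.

crossed belt: β = asin((r1+r2)/C) = asin(27/91) = 17.2597°
wrap1 = wrap2 = π + 2β = 214.5194°

wrap1=214.52_deg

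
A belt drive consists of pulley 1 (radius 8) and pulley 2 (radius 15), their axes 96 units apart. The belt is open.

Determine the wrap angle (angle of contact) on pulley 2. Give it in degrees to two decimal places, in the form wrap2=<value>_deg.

wrap2=188.36_deg

open belt: β = asin((r2−r1)/C) = asin(7/96) = 4.1815°
wrap1 = π − 2β = 171.6369°
wrap2 = π + 2β = 188.3631°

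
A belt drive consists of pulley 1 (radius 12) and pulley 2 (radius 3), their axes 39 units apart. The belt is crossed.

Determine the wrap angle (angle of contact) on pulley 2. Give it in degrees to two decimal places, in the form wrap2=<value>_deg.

wrap2=225.24_deg

crossed belt: β = asin((r1+r2)/C) = asin(15/39) = 22.6199°
wrap1 = wrap2 = π + 2β = 225.2397°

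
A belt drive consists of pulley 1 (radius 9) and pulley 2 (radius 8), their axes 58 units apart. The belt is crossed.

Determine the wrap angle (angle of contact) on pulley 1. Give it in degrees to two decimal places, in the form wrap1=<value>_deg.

crossed belt: β = asin((r1+r2)/C) = asin(17/58) = 17.0438°
wrap1 = wrap2 = π + 2β = 214.0877°

wrap1=214.09_deg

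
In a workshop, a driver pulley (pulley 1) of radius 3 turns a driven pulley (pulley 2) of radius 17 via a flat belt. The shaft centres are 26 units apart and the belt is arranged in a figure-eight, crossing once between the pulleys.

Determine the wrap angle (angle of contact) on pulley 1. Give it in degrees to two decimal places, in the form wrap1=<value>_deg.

crossed belt: β = asin((r1+r2)/C) = asin(20/26) = 50.2849°
wrap1 = wrap2 = π + 2β = 280.5697°

wrap1=280.57_deg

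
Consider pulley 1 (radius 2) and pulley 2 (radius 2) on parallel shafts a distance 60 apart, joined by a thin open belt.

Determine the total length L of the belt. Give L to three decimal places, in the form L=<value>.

L=132.566

open belt: β = asin((r2−r1)/C) = asin(0/60) = 0.0000°
wrap1 = π − 2β = 180.0000°
wrap2 = π + 2β = 180.0000°
tangent length = C·cosβ = 60.0000
L = r1·wrap1 + r2·wrap2 + 2·C·cosβ = 2·3.1416 + 2·3.1416 + 2·60.0000 = 132.5664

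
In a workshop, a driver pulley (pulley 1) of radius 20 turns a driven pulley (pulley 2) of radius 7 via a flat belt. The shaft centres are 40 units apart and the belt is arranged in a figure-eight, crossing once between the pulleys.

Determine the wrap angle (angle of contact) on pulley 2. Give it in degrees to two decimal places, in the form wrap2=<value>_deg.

wrap2=264.91_deg

crossed belt: β = asin((r1+r2)/C) = asin(27/40) = 42.4542°
wrap1 = wrap2 = π + 2β = 264.9083°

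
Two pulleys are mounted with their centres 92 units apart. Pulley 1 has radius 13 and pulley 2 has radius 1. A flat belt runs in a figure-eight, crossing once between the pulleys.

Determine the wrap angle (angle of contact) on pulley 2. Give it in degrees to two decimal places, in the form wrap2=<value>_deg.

wrap2=197.51_deg

crossed belt: β = asin((r1+r2)/C) = asin(14/92) = 8.7529°
wrap1 = wrap2 = π + 2β = 197.5059°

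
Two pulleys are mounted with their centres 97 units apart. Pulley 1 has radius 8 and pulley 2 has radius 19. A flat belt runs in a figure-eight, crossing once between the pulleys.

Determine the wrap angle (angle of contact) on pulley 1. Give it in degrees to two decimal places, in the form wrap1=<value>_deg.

crossed belt: β = asin((r1+r2)/C) = asin(27/97) = 16.1618°
wrap1 = wrap2 = π + 2β = 212.3236°

wrap1=212.32_deg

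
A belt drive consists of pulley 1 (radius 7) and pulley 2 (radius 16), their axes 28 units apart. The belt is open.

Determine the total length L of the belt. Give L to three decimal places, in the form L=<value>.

L=131.175

open belt: β = asin((r2−r1)/C) = asin(9/28) = 18.7493°
wrap1 = π − 2β = 142.5013°
wrap2 = π + 2β = 217.4987°
tangent length = C·cosβ = 26.5141
L = r1·wrap1 + r2·wrap2 + 2·C·cosβ = 7·2.4871 + 16·3.7961 + 2·26.5141 = 131.1752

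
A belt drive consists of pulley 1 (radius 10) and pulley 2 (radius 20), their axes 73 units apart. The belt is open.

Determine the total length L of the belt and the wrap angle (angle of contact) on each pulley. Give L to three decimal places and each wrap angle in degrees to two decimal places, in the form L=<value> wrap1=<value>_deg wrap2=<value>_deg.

open belt: β = asin((r2−r1)/C) = asin(10/73) = 7.8735°
wrap1 = π − 2β = 164.2530°
wrap2 = π + 2β = 195.7470°
tangent length = C·cosβ = 72.3118
L = r1·wrap1 + r2·wrap2 + 2·C·cosβ = 10·2.8668 + 20·3.4164 + 2·72.3118 = 241.6198

L=241.620 wrap1=164.25_deg wrap2=195.75_deg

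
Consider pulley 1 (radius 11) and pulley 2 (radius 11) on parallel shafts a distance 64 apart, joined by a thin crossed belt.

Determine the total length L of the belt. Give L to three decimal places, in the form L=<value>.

crossed belt: β = asin((r1+r2)/C) = asin(22/64) = 20.1055°
wrap1 = wrap2 = π + 2β = 220.2110°
tangent length = C·cosβ = 60.0999
L = (r1+r2)·wrap + 2·C·cosβ = 22·3.8434 + 2·60.0999 = 204.7548

L=204.755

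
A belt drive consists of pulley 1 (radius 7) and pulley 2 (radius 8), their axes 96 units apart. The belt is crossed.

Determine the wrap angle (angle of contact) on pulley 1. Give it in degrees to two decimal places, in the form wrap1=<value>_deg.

crossed belt: β = asin((r1+r2)/C) = asin(15/96) = 8.9893°
wrap1 = wrap2 = π + 2β = 197.9786°

wrap1=197.98_deg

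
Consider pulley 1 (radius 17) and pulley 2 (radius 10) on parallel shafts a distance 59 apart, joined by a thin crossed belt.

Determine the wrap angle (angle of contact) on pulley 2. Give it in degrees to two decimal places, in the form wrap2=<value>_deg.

crossed belt: β = asin((r1+r2)/C) = asin(27/59) = 27.2341°
wrap1 = wrap2 = π + 2β = 234.4682°

wrap2=234.47_deg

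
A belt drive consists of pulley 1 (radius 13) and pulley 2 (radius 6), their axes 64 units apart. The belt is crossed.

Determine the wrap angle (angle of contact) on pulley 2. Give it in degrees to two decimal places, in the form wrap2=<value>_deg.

crossed belt: β = asin((r1+r2)/C) = asin(19/64) = 17.2700°
wrap1 = wrap2 = π + 2β = 214.5400°

wrap2=214.54_deg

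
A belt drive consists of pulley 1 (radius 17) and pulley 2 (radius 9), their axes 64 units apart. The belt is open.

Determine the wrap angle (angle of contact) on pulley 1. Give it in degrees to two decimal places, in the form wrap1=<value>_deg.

wrap1=194.36_deg

open belt: β = asin((r2−r1)/C) = asin(-8/64) = -7.1808°
wrap1 = π − 2β = 194.3615°
wrap2 = π + 2β = 165.6385°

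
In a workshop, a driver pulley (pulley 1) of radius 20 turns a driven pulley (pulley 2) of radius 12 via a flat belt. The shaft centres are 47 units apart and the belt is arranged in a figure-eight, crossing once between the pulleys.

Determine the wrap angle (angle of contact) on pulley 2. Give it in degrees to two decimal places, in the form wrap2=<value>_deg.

crossed belt: β = asin((r1+r2)/C) = asin(32/47) = 42.9102°
wrap1 = wrap2 = π + 2β = 265.8204°

wrap2=265.82_deg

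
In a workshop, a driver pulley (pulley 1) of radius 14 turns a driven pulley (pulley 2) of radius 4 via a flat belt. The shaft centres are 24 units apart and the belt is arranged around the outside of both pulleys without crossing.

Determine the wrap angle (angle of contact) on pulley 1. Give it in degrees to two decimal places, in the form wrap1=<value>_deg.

open belt: β = asin((r2−r1)/C) = asin(-10/24) = -24.6243°
wrap1 = π − 2β = 229.2486°
wrap2 = π + 2β = 130.7514°

wrap1=229.25_deg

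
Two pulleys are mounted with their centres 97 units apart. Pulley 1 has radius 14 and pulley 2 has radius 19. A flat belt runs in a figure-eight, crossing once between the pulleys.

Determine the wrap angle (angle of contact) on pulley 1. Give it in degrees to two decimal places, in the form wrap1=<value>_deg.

wrap1=219.78_deg

crossed belt: β = asin((r1+r2)/C) = asin(33/97) = 19.8894°
wrap1 = wrap2 = π + 2β = 219.7789°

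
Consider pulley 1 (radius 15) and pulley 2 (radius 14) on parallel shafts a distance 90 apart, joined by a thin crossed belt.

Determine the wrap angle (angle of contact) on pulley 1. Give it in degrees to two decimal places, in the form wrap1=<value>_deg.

crossed belt: β = asin((r1+r2)/C) = asin(29/90) = 18.7974°
wrap1 = wrap2 = π + 2β = 217.5947°

wrap1=217.59_deg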